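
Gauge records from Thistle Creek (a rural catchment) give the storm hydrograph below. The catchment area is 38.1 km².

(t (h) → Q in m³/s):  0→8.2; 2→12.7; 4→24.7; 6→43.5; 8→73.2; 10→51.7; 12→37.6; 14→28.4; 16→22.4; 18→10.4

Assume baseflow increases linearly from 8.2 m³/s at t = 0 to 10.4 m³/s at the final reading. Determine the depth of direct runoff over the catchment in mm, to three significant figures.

Direct runoff: 0.00, 4.26, 16.01, 34.57, 64.02, 42.28, 27.93, 18.49, 12.24, 0.00 m³/s; ΣQ_DR = 219.8 m³/s.
V = ΣQ_DR · Δt = 219.8 × 7200 s = 1.583 × 10^6 m³.
Over A = 38.1 km², depth = V / A = 41.5 mm.

d ≈ 41.5 mm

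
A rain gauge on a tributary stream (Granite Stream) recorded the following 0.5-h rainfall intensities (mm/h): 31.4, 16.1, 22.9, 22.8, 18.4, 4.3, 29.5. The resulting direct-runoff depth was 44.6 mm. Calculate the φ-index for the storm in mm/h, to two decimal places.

Only the 6 blocks with intensity above φ contribute runoff: 31.4, 16.1, 22.9, 22.8, 18.4, 29.5 mm/h.
Σ(I−φ)·Δt = d  ⇒  (31.4+16.1+22.9+22.8+18.4+29.5 − 6φ)·0.5 = 44.6
φ = (141.1 − 44.6/0.5) / 6 = 8.65 mm/h.

φ ≈ 8.65 mm/h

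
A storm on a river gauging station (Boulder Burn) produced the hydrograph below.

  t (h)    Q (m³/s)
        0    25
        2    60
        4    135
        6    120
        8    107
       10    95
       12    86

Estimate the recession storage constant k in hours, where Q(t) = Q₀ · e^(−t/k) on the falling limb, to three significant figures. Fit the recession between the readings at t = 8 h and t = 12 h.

On the falling limb, Q drops from 107 to 86 m³/s between t = 8 h and t = 12 h (Δt = 4 h).
k = −Δt / ln(Q₂/Q₁) = −4 / ln(86/107) = 18.3 h.

k ≈ 18.3 h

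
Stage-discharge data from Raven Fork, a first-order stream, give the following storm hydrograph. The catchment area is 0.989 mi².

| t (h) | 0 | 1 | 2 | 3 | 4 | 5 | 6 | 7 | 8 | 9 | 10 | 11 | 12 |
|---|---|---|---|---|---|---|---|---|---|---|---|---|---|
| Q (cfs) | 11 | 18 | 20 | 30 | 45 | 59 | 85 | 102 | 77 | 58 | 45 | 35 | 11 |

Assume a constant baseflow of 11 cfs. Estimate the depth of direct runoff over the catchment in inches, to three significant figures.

Direct runoff: 0.0, 7.0, 9.0, 19.0, 34.0, 48.0, 74.0, 91.0, 66.0, 47.0, 34.0, 24.0, 0.0 cfs; ΣQ_DR = 453.0 cfs.
V = ΣQ_DR · Δt = 453.0 × 3600 s = 1.631 × 10^6 ft³.
Over A = 0.989 mi², depth = V / A = 0.710 in.

d ≈ 0.710 in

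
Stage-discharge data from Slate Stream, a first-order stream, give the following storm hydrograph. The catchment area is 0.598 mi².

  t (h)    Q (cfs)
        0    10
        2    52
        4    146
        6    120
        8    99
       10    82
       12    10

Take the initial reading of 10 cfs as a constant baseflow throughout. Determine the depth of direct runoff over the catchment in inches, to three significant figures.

d ≈ 2.33 in

Direct runoff: 0.0, 42.0, 136.0, 110.0, 89.0, 72.0, 0.0 cfs; ΣQ_DR = 449.0 cfs.
V = ΣQ_DR · Δt = 449.0 × 7200 s = 3.233 × 10^6 ft³.
Over A = 0.598 mi², depth = V / A = 2.33 in.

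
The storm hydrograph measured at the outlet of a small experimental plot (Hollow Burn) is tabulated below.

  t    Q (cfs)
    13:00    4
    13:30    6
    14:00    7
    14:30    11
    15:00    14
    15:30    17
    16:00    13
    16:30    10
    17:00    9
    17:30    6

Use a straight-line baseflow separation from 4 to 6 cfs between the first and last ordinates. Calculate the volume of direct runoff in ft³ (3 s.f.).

V ≈ 84600 ft³

Direct-runoff ordinates (Q − Q_b): 0.00, 1.78, 2.56, 6.33, 9.11, 11.89, 7.67, 4.44, 3.22, 0.00 cfs.
ΣQ_DR = 47.00 cfs.
With Δt = 0.5 h = 1800 s, V = ΣQ_DR · Δt = 47.00 × 1800 = 84600 ft³.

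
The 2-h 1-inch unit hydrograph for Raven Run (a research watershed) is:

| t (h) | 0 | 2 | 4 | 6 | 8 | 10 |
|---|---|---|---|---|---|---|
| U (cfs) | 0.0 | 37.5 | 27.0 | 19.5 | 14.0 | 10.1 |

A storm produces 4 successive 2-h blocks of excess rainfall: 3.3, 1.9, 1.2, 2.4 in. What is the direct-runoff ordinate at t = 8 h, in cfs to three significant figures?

Q ≈ 206 cfs

By discrete convolution, Q_j = Σ (P_i / 1 in) · U_{j−i}.
At t = 8 h (j=4): Q = (3.3/1)·14.0 + (1.9/1)·19.5 + (1.2/1)·27.0 + (2.4/1)·37.5 = 206 cfs.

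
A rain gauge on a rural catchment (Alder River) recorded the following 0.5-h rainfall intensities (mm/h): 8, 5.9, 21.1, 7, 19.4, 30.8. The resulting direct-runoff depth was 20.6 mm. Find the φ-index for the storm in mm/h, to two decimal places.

φ ≈ 10.03 mm/h

Only the 3 blocks with intensity above φ contribute runoff: 21.1, 19.4, 30.8 mm/h.
Σ(I−φ)·Δt = d  ⇒  (21.1+19.4+30.8 − 3φ)·0.5 = 20.6
φ = (71.30 − 20.6/0.5) / 3 = 10.03 mm/h.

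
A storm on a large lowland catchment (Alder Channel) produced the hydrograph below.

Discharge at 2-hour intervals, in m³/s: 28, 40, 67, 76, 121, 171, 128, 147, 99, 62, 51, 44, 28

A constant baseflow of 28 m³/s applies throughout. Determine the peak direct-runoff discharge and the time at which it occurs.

Q_p = 143.0 m³/s at t = 10 h

Subtracting baseflow gives direct-runoff ordinates: 0.0, 12.0, 39.0, 48.0, 93.0, 143.0, 100.0, 119.0, 71.0, 34.0, 23.0, 16.0, 0.0 m³/s.
The maximum is 143.0 m³/s, occurring at the reading for t = 10 h.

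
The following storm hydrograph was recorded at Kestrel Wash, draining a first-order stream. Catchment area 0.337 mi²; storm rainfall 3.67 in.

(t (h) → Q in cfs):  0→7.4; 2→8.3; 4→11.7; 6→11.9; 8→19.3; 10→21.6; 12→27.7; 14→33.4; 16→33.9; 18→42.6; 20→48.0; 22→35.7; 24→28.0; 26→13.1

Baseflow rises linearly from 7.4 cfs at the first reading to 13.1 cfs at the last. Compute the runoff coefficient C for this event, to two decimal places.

ΣQ_DR = 199.1 cfs; V = ΣQ_DR·Δt = 1.434 × 10^6 ft³.
Runoff depth d = V / A = 1.831 in.
C = d / P = 1.831 / 3.67 = 0.50.

C ≈ 0.50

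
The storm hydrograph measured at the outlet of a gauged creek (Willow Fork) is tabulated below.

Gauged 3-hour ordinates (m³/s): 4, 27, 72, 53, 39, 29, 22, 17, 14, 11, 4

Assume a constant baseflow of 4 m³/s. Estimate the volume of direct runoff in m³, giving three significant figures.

V ≈ 2.68 × 10^6 m³

Direct-runoff ordinates (Q − Q_b): 0.0, 23.0, 68.0, 49.0, 35.0, 25.0, 18.0, 13.0, 10.0, 7.0, 0.0 m³/s.
ΣQ_DR = 248.0 m³/s.
With Δt = 3 h = 10800 s, V = ΣQ_DR · Δt = 248.0 × 10800 = 2.68 × 10^6 m³.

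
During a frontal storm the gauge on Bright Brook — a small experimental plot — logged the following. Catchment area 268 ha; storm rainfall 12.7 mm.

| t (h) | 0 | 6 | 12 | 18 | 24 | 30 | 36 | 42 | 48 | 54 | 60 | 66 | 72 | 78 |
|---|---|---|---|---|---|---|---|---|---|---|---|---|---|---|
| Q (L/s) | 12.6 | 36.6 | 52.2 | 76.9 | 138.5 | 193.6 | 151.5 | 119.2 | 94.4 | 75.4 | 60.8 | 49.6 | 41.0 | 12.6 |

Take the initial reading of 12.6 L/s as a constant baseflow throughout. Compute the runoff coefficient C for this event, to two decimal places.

ΣQ_DR = 938.5 L/s; V = ΣQ_DR·Δt = 2.027 × 10^7 L.
Runoff depth d = V / A = 7.564 mm.
C = d / P = 7.564 / 12.7 = 0.60.

C ≈ 0.60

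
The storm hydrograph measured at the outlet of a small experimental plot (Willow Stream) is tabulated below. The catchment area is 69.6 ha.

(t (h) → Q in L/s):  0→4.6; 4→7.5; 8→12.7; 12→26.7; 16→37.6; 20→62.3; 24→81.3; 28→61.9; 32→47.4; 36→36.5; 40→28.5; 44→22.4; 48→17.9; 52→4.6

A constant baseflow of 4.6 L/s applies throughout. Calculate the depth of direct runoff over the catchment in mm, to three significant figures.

d ≈ 8.02 mm

Direct runoff: 0.0, 2.9, 8.1, 22.1, 33.0, 57.7, 76.7, 57.3, 42.8, 31.9, 23.9, 17.8, 13.3, 0.0 L/s; ΣQ_DR = 387.5 L/s.
V = ΣQ_DR · Δt = 387.5 × 14400 s = 5.580 × 10^6 L.
Over A = 69.6 ha, depth = V / A = 8.02 mm.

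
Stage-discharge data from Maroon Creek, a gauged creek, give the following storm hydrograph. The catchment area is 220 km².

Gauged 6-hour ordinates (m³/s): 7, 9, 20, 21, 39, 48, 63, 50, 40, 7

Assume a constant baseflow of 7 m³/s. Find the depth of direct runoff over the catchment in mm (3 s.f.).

Direct runoff: 0.0, 2.0, 13.0, 14.0, 32.0, 41.0, 56.0, 43.0, 33.0, 0.0 m³/s; ΣQ_DR = 234.0 m³/s.
V = ΣQ_DR · Δt = 234.0 × 21600 s = 5.054 × 10^6 m³.
Over A = 220 km², depth = V / A = 23.0 mm.

d ≈ 23.0 mm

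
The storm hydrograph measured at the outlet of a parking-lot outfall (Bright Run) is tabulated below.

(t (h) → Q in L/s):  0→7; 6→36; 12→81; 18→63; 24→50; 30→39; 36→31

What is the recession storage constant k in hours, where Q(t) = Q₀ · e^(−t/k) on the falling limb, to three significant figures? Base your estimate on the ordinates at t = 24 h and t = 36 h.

On the falling limb, Q drops from 50 to 31 L/s between t = 24 h and t = 36 h (Δt = 12 h).
k = −Δt / ln(Q₂/Q₁) = −12 / ln(31/50) = 25.1 h.

k ≈ 25.1 h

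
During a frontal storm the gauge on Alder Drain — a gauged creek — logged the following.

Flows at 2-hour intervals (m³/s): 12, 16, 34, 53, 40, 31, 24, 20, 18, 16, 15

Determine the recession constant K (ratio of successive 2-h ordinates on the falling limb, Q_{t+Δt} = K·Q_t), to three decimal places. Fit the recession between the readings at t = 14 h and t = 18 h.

Using the recession-limb readings at t = 14 h and t = 18 h: Q falls from 20 to 16 m³/s over 2 intervals.
K = (Q₂/Q₁)^(1/2) = (16/20)^(1/2) = 0.894.

K ≈ 0.894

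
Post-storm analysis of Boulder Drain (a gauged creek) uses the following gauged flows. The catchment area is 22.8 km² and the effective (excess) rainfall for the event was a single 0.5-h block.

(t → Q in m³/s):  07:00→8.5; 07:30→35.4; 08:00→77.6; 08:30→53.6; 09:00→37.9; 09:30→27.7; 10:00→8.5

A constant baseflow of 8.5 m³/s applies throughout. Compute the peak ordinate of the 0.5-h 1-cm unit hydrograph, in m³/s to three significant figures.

Direct runoff: 0.0, 26.9, 69.1, 45.1, 29.4, 19.2, 0.0 m³/s; ΣQ_DR = 189.7 m³/s, peak = 69.1 m³/s.
Runoff depth d = ΣQ_DR·Δt / A = 189.7 × 1800 / (22.8 km²) = 14.98 mm.
The 1-cm UH is the DRH scaled by (10 mm)/d, so U_p = 69.1 × 10/14.98 = 46.1 m³/s.

U_p ≈ 46.1 m³/s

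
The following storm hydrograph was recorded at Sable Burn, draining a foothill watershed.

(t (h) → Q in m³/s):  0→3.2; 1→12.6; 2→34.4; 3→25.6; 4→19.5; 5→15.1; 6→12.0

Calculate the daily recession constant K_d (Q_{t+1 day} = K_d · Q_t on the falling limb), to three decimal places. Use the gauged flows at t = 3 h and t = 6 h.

K_d ≈ 0.002

Between t = 3 h and t = 6 h the flow falls from 25.6 to 12.0 m³/s over 3×1 h = 3 h.
Per-interval ratio K = (12.0/25.6)^(1/3) = 0.7768; K_d = K^(24/1) = 0.002.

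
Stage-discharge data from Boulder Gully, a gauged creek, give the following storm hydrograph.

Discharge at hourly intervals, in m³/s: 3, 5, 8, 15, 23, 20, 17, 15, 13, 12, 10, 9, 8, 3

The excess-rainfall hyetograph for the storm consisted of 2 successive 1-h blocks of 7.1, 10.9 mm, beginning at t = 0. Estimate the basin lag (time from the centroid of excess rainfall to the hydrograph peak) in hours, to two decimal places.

t_L ≈ 2.89 h

Centroid of excess rainfall: t_c = Σ P_i·t̄_i / ΣP_i = 1.1056 h (block centres at 0.5, 1.5 h).
Hydrograph peak occurs at t = 4 h, so basin lag t_L = 4 − 1.1056 = 2.89 h.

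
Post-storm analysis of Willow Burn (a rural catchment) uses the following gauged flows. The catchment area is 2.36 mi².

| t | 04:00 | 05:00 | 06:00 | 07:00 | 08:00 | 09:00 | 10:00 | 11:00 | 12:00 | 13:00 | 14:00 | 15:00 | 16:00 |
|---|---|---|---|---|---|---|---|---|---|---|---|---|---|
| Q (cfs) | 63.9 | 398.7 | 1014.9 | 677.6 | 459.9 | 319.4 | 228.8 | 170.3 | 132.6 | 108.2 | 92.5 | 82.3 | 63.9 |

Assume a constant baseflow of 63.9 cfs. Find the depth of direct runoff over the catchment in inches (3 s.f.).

Direct runoff: 0.0, 334.8, 951.0, 613.7, 396.0, 255.5, 164.9, 106.4, 68.7, 44.3, 28.6, 18.4, 0.0 cfs; ΣQ_DR = 2982 cfs.
V = ΣQ_DR · Δt = 2982 × 3600 s = 1.074 × 10^7 ft³.
Over A = 2.36 mi², depth = V / A = 1.96 in.

d ≈ 1.96 in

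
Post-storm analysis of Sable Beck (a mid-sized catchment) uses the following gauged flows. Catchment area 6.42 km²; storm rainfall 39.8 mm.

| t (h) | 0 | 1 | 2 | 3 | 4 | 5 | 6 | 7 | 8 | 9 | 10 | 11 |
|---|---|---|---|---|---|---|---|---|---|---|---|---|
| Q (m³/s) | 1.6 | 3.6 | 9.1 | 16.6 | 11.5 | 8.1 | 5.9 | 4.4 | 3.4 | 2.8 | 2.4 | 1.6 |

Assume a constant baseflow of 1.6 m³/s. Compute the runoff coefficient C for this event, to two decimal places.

ΣQ_DR = 51.80 m³/s; V = ΣQ_DR·Δt = 1.865 × 10^5 m³.
Runoff depth d = V / A = 29.05 mm.
C = d / P = 29.05 / 39.8 = 0.73.

C ≈ 0.73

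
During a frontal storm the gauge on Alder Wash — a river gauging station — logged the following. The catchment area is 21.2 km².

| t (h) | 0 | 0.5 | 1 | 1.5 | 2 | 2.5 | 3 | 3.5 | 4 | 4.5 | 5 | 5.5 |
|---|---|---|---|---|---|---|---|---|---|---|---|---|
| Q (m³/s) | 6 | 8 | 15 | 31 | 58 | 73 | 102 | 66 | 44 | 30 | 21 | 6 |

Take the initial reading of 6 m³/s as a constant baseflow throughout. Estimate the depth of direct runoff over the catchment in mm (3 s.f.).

d ≈ 32.9 mm

Direct runoff: 0.0, 2.0, 9.0, 25.0, 52.0, 67.0, 96.0, 60.0, 38.0, 24.0, 15.0, 0.0 m³/s; ΣQ_DR = 388.0 m³/s.
V = ΣQ_DR · Δt = 388.0 × 1800 s = 6.984 × 10^5 m³.
Over A = 21.2 km², depth = V / A = 32.9 mm.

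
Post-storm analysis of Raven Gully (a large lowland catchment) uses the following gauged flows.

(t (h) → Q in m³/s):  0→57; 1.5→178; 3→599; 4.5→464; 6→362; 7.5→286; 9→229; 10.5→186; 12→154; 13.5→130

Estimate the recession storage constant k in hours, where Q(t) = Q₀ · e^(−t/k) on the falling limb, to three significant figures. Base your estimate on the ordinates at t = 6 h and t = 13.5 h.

k ≈ 7.32 h

On the falling limb, Q drops from 362 to 130 m³/s between t = 6 h and t = 13.5 h (Δt = 7.5 h).
k = −Δt / ln(Q₂/Q₁) = −7.5 / ln(130/362) = 7.32 h.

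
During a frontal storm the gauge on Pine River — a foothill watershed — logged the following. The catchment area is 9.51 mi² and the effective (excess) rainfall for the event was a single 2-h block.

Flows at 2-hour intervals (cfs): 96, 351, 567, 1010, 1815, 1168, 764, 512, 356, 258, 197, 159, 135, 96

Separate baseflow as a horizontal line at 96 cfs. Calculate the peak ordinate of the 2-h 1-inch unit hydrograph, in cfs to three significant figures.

Direct runoff: 0.0, 255.0, 471.0, 914.0, 1719.0, 1072.0, 668.0, 416.0, 260.0, 162.0, 101.0, 63.0, 39.0, 0.0 cfs; ΣQ_DR = 6140 cfs, peak = 1719.0 cfs.
Runoff depth d = ΣQ_DR·Δt / A = 6140 × 7200 / (9.51 mi²) = 2.001 in.
The 1-inch UH is the DRH scaled by (1 in)/d, so U_p = 1719.0 × 1/2.001 = 859 cfs.

U_p ≈ 859 cfs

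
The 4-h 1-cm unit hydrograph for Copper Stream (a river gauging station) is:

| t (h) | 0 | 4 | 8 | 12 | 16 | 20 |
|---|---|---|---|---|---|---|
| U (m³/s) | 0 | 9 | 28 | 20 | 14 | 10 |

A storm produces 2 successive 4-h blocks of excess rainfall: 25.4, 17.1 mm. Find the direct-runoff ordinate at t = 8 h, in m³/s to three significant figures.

By discrete convolution, Q_j = Σ (P_i / 10 mm) · U_{j−i}.
At t = 8 h (j=2): Q = (25.4/10)·28 + (17.1/10)·9 = 86.5 m³/s.

Q ≈ 86.5 m³/s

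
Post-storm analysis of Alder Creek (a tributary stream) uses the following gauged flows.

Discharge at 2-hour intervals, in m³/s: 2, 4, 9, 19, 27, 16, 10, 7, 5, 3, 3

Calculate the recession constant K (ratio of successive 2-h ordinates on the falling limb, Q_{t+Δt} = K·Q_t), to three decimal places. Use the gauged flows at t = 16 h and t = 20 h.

K ≈ 0.775

Using the recession-limb readings at t = 16 h and t = 20 h: Q falls from 5 to 3 m³/s over 2 intervals.
K = (Q₂/Q₁)^(1/2) = (3/5)^(1/2) = 0.775.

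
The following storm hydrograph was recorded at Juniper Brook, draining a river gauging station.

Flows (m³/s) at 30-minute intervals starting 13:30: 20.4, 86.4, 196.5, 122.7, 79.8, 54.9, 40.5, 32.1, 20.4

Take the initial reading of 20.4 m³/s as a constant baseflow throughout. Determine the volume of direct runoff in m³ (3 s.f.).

Direct-runoff ordinates (Q − Q_b): 0.0, 66.0, 176.1, 102.3, 59.4, 34.5, 20.1, 11.7, 0.0 m³/s.
ΣQ_DR = 470.1 m³/s.
With Δt = 0.5 h = 1800 s, V = ΣQ_DR · Δt = 470.1 × 1800 = 8.46 × 10^5 m³.

V ≈ 8.46 × 10^5 m³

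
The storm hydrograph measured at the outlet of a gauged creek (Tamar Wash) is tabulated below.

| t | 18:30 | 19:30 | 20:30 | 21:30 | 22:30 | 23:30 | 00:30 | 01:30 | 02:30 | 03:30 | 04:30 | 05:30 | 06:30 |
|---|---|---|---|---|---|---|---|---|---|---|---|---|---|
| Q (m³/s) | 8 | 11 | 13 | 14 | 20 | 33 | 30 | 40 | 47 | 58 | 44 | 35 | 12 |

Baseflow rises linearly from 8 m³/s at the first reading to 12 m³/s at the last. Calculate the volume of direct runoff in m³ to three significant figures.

Direct-runoff ordinates (Q − Q_b): 0.00, 2.67, 4.33, 5.00, 10.67, 23.33, 20.00, 29.67, 36.33, 47.00, 32.67, 23.33, 0.00 m³/s.
ΣQ_DR = 235.0 m³/s.
With Δt = 1 h = 3600 s, V = ΣQ_DR · Δt = 235.0 × 3600 = 8.46 × 10^5 m³.

V ≈ 8.46 × 10^5 m³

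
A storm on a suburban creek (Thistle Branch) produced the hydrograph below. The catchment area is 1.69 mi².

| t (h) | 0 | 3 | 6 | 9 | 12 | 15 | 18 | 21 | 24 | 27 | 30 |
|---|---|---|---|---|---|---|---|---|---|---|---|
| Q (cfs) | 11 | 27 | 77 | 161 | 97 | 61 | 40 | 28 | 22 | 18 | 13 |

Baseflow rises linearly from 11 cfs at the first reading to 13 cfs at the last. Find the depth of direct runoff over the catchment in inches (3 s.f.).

Direct runoff: 0.00, 15.80, 65.60, 149.40, 85.20, 49.00, 27.80, 15.60, 9.40, 5.20, 0.00 cfs; ΣQ_DR = 423.0 cfs.
V = ΣQ_DR · Δt = 423.0 × 10800 s = 4.568 × 10^6 ft³.
Over A = 1.69 mi², depth = V / A = 1.16 in.

d ≈ 1.16 in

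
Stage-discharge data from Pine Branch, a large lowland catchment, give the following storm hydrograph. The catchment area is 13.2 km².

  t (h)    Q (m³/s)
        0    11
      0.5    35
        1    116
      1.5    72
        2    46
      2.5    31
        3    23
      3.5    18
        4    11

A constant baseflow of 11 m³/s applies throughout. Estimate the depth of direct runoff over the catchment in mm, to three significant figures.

Direct runoff: 0.0, 24.0, 105.0, 61.0, 35.0, 20.0, 12.0, 7.0, 0.0 m³/s; ΣQ_DR = 264.0 m³/s.
V = ΣQ_DR · Δt = 264.0 × 1800 s = 4.752 × 10^5 m³.
Over A = 13.2 km², depth = V / A = 36.0 mm.

d ≈ 36.0 mm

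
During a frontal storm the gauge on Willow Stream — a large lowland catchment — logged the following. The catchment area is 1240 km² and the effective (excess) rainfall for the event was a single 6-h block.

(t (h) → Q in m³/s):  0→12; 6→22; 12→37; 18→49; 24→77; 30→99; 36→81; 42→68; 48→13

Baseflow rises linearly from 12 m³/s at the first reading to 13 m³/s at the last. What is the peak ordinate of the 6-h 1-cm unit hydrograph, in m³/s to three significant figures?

Direct runoff: 0.00, 9.88, 24.75, 36.62, 64.50, 86.38, 68.25, 55.12, 0.00 m³/s; ΣQ_DR = 345.5 m³/s, peak = 86.38 m³/s.
Runoff depth d = ΣQ_DR·Δt / A = 345.5 × 21600 / (1240 km²) = 6.018 mm.
The 1-cm UH is the DRH scaled by (10 mm)/d, so U_p = 86.38 × 10/6.018 = 144 m³/s.

U_p ≈ 144 m³/s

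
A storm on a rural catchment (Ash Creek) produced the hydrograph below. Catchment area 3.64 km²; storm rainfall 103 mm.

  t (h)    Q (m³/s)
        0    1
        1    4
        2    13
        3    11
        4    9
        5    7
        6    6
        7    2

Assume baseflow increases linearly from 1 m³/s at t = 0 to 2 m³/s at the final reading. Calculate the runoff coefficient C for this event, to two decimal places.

C ≈ 0.39

ΣQ_DR = 41.00 m³/s; V = ΣQ_DR·Δt = 1.476 × 10^5 m³.
Runoff depth d = V / A = 40.55 mm.
C = d / P = 40.55 / 103 = 0.39.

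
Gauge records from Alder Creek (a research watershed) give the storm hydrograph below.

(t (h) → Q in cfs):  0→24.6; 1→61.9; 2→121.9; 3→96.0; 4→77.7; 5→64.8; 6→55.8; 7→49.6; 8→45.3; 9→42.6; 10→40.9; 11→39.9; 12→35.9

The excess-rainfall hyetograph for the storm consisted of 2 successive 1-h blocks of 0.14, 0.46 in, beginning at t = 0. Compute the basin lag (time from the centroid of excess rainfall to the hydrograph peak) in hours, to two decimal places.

Centroid of excess rainfall: t_c = Σ P_i·t̄_i / ΣP_i = 1.2667 h (block centres at 0.5, 1.5 h).
Hydrograph peak occurs at t = 2 h, so basin lag t_L = 2 − 1.2667 = 0.73 h.

t_L ≈ 0.73 h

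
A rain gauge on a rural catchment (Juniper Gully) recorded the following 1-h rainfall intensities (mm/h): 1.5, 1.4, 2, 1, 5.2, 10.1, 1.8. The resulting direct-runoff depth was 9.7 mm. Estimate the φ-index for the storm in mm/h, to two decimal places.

φ ≈ 2.80 mm/h

Only the 2 blocks with intensity above φ contribute runoff: 5.2, 10.1 mm/h.
Σ(I−φ)·Δt = d  ⇒  (5.2+10.1 − 2φ)·1 = 9.7
φ = (15.30 − 9.7/1) / 2 = 2.80 mm/h.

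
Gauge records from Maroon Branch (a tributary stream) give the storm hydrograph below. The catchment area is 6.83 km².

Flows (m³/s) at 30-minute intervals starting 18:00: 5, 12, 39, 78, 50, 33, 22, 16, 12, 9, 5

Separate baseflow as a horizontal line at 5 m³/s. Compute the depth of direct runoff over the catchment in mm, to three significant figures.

Direct runoff: 0.0, 7.0, 34.0, 73.0, 45.0, 28.0, 17.0, 11.0, 7.0, 4.0, 0.0 m³/s; ΣQ_DR = 226.0 m³/s.
V = ΣQ_DR · Δt = 226.0 × 1800 s = 4.068 × 10^5 m³.
Over A = 6.83 km², depth = V / A = 59.6 mm.

d ≈ 59.6 mm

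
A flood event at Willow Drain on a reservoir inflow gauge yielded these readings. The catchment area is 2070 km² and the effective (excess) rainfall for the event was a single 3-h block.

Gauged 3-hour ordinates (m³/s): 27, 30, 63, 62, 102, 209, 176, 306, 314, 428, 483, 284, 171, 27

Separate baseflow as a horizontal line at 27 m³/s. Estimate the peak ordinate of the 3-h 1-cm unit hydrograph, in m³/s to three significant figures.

Direct runoff: 0.0, 3.0, 36.0, 35.0, 75.0, 182.0, 149.0, 279.0, 287.0, 401.0, 456.0, 257.0, 144.0, 0.0 m³/s; ΣQ_DR = 2304 m³/s, peak = 456.0 m³/s.
Runoff depth d = ΣQ_DR·Δt / A = 2304 × 10800 / (2070 km²) = 12.02 mm.
The 1-cm UH is the DRH scaled by (10 mm)/d, so U_p = 456.0 × 10/12.02 = 379 m³/s.

U_p ≈ 379 m³/s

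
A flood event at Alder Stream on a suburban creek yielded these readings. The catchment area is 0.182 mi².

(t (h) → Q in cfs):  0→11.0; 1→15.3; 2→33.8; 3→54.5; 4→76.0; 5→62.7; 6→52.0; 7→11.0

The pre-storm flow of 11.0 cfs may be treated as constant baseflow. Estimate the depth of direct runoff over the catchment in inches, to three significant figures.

d ≈ 1.94 in

Direct runoff: 0.0, 4.3, 22.8, 43.5, 65.0, 51.7, 41.0, 0.0 cfs; ΣQ_DR = 228.3 cfs.
V = ΣQ_DR · Δt = 228.3 × 3600 s = 8.219 × 10^5 ft³.
Over A = 0.182 mi², depth = V / A = 1.94 in.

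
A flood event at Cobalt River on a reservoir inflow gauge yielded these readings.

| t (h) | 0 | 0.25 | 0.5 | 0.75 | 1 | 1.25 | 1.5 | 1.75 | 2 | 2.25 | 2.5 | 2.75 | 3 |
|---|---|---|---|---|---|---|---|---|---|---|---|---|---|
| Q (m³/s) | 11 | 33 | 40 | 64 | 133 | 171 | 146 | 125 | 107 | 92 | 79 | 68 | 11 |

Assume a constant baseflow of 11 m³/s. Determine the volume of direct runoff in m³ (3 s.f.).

V ≈ 8.43 × 10^5 m³

Direct-runoff ordinates (Q − Q_b): 0.0, 22.0, 29.0, 53.0, 122.0, 160.0, 135.0, 114.0, 96.0, 81.0, 68.0, 57.0, 0.0 m³/s.
ΣQ_DR = 937.0 m³/s.
With Δt = 0.25 h = 900 s, V = ΣQ_DR · Δt = 937.0 × 900 = 8.43 × 10^5 m³.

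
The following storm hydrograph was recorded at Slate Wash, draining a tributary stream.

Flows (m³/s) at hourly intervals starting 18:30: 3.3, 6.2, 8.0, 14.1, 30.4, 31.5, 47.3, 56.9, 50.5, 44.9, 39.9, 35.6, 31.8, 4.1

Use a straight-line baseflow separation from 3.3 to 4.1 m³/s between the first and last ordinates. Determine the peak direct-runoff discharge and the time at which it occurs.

Subtracting baseflow gives direct-runoff ordinates: 0.00, 2.84, 4.58, 10.62, 26.85, 27.89, 43.63, 53.17, 46.71, 41.05, 35.98, 31.62, 27.76, 0.00 m³/s.
The maximum is 53.17 m³/s, occurring at the reading for t = 01:30.

Q_p = 53.17 m³/s at t = 01:30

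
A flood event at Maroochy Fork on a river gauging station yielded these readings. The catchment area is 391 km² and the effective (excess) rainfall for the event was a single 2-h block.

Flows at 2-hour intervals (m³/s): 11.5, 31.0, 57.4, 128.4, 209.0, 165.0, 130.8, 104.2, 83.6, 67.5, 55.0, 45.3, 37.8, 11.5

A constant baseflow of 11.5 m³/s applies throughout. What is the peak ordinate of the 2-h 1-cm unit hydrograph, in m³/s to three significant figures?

Direct runoff: 0.0, 19.5, 45.9, 116.9, 197.5, 153.5, 119.3, 92.7, 72.1, 56.0, 43.5, 33.8, 26.3, 0.0 m³/s; ΣQ_DR = 977.0 m³/s, peak = 197.5 m³/s.
Runoff depth d = ΣQ_DR·Δt / A = 977.0 × 7200 / (391 km²) = 17.99 mm.
The 1-cm UH is the DRH scaled by (10 mm)/d, so U_p = 197.5 × 10/17.99 = 110 m³/s.

U_p ≈ 110 m³/s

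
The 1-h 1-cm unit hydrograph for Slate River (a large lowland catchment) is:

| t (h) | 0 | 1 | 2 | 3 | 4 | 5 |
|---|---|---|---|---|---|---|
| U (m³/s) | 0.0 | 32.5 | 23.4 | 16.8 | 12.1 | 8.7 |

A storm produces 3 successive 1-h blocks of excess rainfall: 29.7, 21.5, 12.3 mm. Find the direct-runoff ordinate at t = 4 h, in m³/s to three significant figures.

Q ≈ 101 m³/s

By discrete convolution, Q_j = Σ (P_i / 10 mm) · U_{j−i}.
At t = 4 h (j=4): Q = (29.7/10)·12.1 + (21.5/10)·16.8 + (12.3/10)·23.4 = 101 m³/s.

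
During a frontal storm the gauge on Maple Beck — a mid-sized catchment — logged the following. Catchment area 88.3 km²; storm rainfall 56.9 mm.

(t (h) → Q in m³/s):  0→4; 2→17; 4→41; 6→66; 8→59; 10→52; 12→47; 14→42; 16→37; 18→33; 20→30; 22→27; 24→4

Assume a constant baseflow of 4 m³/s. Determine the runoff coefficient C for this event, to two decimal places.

ΣQ_DR = 407.0 m³/s; V = ΣQ_DR·Δt = 2.930 × 10^6 m³.
Runoff depth d = V / A = 33.19 mm.
C = d / P = 33.19 / 56.9 = 0.58.

C ≈ 0.58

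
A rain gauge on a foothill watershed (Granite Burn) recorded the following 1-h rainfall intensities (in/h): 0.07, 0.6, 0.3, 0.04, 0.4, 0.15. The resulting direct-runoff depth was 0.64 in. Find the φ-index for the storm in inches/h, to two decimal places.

Only the 3 blocks with intensity above φ contribute runoff: 0.6, 0.3, 0.4 in/h.
Σ(I−φ)·Δt = d  ⇒  (0.6+0.3+0.4 − 3φ)·1 = 0.64
φ = (1.300 − 0.64/1) / 3 = 0.22 in/h.

φ ≈ 0.22 in/h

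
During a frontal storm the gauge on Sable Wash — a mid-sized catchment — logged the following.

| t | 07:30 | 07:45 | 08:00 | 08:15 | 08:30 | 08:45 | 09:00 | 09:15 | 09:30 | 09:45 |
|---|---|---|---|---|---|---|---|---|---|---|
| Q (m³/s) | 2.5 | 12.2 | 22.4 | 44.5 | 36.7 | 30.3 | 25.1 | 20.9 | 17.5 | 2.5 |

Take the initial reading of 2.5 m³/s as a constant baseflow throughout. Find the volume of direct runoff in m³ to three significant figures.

Direct-runoff ordinates (Q − Q_b): 0.0, 9.7, 19.9, 42.0, 34.2, 27.8, 22.6, 18.4, 15.0, 0.0 m³/s.
ΣQ_DR = 189.6 m³/s.
With Δt = 0.25 h = 900 s, V = ΣQ_DR · Δt = 189.6 × 900 = 1.71 × 10^5 m³.

V ≈ 1.71 × 10^5 m³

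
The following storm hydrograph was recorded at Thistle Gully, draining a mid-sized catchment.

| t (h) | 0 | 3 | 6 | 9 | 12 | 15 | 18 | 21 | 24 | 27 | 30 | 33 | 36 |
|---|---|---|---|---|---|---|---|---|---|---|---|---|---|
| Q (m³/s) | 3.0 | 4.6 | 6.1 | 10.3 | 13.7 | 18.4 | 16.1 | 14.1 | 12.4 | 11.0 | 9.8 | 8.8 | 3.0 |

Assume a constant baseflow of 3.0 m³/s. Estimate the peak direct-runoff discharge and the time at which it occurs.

Subtracting baseflow gives direct-runoff ordinates: 0.0, 1.6, 3.1, 7.3, 10.7, 15.4, 13.1, 11.1, 9.4, 8.0, 6.8, 5.8, 0.0 m³/s.
The maximum is 15.4 m³/s, occurring at the reading for t = 15 h.

Q_p = 15.4 m³/s at t = 15 h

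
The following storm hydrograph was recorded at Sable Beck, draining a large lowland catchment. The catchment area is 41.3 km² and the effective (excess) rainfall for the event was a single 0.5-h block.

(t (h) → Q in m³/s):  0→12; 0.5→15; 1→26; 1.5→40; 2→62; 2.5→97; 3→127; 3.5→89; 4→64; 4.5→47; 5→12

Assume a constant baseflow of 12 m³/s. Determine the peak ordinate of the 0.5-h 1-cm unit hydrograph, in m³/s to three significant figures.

U_p ≈ 57.5 m³/s

Direct runoff: 0.0, 3.0, 14.0, 28.0, 50.0, 85.0, 115.0, 77.0, 52.0, 35.0, 0.0 m³/s; ΣQ_DR = 459.0 m³/s, peak = 115.0 m³/s.
Runoff depth d = ΣQ_DR·Δt / A = 459.0 × 1800 / (41.3 km²) = 20.00 mm.
The 1-cm UH is the DRH scaled by (10 mm)/d, so U_p = 115.0 × 10/20.00 = 57.5 m³/s.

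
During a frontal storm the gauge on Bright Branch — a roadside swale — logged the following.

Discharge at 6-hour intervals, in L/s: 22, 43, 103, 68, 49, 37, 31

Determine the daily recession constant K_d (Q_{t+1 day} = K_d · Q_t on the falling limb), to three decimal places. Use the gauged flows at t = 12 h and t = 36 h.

K_d ≈ 0.301

Between t = 12 h and t = 36 h the flow falls from 103 to 31 L/s over 4×6 h = 24 h.
Per-interval ratio K = (31/103)^(1/4) = 0.7407; K_d = K^(24/6) = 0.301.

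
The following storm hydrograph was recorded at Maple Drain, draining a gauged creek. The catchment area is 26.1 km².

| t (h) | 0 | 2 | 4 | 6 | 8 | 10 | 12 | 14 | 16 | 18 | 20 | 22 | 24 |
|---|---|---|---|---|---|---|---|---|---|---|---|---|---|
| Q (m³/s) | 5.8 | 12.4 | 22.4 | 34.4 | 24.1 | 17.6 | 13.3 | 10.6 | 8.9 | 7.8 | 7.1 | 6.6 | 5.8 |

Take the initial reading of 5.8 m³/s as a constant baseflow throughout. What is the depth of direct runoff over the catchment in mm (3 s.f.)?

Direct runoff: 0.0, 6.6, 16.6, 28.6, 18.3, 11.8, 7.5, 4.8, 3.1, 2.0, 1.3, 0.8, 0.0 m³/s; ΣQ_DR = 101.4 m³/s.
V = ΣQ_DR · Δt = 101.4 × 7200 s = 7.301 × 10^5 m³.
Over A = 26.1 km², depth = V / A = 28.0 mm.

d ≈ 28.0 mm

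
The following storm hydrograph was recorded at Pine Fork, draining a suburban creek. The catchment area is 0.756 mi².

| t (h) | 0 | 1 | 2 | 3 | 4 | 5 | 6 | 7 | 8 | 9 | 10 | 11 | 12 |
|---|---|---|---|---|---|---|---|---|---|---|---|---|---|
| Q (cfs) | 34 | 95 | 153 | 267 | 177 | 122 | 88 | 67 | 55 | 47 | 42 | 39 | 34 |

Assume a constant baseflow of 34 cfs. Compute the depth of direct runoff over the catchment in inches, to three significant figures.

Direct runoff: 0.0, 61.0, 119.0, 233.0, 143.0, 88.0, 54.0, 33.0, 21.0, 13.0, 8.0, 5.0, 0.0 cfs; ΣQ_DR = 778.0 cfs.
V = ΣQ_DR · Δt = 778.0 × 3600 s = 2.801 × 10^6 ft³.
Over A = 0.756 mi², depth = V / A = 1.59 in.

d ≈ 1.59 in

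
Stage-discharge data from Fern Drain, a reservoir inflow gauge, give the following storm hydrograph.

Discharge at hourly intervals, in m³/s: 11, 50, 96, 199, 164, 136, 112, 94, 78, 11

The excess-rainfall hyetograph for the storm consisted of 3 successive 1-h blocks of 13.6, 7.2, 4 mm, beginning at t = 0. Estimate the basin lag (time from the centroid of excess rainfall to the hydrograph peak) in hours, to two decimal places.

t_L ≈ 1.89 h

Centroid of excess rainfall: t_c = Σ P_i·t̄_i / ΣP_i = 1.1129 h (block centres at 0.5, 1.5, 2.5 h).
Hydrograph peak occurs at t = 3 h, so basin lag t_L = 3 − 1.1129 = 1.89 h.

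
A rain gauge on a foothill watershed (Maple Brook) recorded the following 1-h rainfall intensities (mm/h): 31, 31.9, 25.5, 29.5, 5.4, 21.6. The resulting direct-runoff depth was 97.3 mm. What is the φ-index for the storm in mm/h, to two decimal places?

φ ≈ 8.44 mm/h

Only the 5 blocks with intensity above φ contribute runoff: 31, 31.9, 25.5, 29.5, 21.6 mm/h.
Σ(I−φ)·Δt = d  ⇒  (31+31.9+25.5+29.5+21.6 − 5φ)·1 = 97.3
φ = (139.5 − 97.3/1) / 5 = 8.44 mm/h.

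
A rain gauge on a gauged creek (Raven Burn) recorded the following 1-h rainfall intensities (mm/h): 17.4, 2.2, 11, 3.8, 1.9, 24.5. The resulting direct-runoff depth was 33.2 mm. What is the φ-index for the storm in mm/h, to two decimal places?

Only the 3 blocks with intensity above φ contribute runoff: 17.4, 11, 24.5 mm/h.
Σ(I−φ)·Δt = d  ⇒  (17.4+11+24.5 − 3φ)·1 = 33.2
φ = (52.90 − 33.2/1) / 3 = 6.57 mm/h.

φ ≈ 6.57 mm/h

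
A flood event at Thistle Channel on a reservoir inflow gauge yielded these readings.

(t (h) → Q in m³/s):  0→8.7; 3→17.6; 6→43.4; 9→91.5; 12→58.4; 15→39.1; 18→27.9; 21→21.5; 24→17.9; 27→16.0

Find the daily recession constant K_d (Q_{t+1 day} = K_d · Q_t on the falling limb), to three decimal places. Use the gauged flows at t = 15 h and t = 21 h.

K_d ≈ 0.091

Between t = 15 h and t = 21 h the flow falls from 39.1 to 21.5 m³/s over 2×3 h = 6 h.
Per-interval ratio K = (21.5/39.1)^(1/2) = 0.7415; K_d = K^(24/3) = 0.091.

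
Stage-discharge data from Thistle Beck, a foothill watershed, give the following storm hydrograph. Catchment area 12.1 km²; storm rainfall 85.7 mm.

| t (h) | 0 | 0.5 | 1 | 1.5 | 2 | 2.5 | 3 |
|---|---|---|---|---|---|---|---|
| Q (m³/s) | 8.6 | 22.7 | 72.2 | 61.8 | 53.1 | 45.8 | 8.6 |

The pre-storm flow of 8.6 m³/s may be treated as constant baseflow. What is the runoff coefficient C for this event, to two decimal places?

C ≈ 0.37

ΣQ_DR = 212.6 m³/s; V = ΣQ_DR·Δt = 3.827 × 10^5 m³.
Runoff depth d = V / A = 31.63 mm.
C = d / P = 31.63 / 85.7 = 0.37.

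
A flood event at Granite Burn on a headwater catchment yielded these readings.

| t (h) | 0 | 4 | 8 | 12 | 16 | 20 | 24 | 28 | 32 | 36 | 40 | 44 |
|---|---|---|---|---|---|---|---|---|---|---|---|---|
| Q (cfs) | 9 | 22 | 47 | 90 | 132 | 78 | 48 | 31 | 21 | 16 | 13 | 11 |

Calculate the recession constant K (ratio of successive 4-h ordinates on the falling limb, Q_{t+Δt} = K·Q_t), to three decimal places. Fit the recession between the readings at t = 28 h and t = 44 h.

K ≈ 0.772

Using the recession-limb readings at t = 28 h and t = 44 h: Q falls from 31 to 11 cfs over 4 intervals.
K = (Q₂/Q₁)^(1/4) = (11/31)^(1/4) = 0.772.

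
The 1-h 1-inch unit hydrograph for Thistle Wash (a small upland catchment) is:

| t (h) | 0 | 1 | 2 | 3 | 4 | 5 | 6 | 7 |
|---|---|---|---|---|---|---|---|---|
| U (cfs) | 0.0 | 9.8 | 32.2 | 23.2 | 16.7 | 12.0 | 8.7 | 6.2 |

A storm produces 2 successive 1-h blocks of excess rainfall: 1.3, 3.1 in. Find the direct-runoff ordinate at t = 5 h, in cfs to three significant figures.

Q ≈ 67.4 cfs

By discrete convolution, Q_j = Σ (P_i / 1 in) · U_{j−i}.
At t = 5 h (j=5): Q = (1.3/1)·12.0 + (3.1/1)·16.7 = 67.4 cfs.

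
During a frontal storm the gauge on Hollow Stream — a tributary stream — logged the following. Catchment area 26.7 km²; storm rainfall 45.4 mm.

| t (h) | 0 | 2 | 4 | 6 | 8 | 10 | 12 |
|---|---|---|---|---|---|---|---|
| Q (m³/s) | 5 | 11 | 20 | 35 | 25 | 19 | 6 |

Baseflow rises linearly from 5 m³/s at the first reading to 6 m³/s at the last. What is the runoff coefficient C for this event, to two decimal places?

ΣQ_DR = 82.50 m³/s; V = ΣQ_DR·Δt = 5.940 × 10^5 m³.
Runoff depth d = V / A = 22.25 mm.
C = d / P = 22.25 / 45.4 = 0.49.

C ≈ 0.49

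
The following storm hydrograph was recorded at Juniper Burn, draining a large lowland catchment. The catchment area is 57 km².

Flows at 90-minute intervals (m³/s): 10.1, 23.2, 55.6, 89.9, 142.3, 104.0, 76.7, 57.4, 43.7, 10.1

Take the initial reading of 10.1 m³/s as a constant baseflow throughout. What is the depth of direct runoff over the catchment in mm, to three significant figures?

Direct runoff: 0.0, 13.1, 45.5, 79.8, 132.2, 93.9, 66.6, 47.3, 33.6, 0.0 m³/s; ΣQ_DR = 512.0 m³/s.
V = ΣQ_DR · Δt = 512.0 × 5400 s = 2.765 × 10^6 m³.
Over A = 57 km², depth = V / A = 48.5 mm.

d ≈ 48.5 mm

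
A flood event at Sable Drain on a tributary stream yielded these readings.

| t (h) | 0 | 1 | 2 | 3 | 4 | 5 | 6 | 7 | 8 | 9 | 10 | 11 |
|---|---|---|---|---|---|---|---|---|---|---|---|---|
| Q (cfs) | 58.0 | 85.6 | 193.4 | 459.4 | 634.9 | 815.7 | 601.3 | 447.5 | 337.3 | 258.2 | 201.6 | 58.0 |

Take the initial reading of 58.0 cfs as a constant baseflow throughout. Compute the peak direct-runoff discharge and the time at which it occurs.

Q_p = 757.7 cfs at t = 5 h

Subtracting baseflow gives direct-runoff ordinates: 0.0, 27.6, 135.4, 401.4, 576.9, 757.7, 543.3, 389.5, 279.3, 200.2, 143.6, 0.0 cfs.
The maximum is 757.7 cfs, occurring at the reading for t = 5 h.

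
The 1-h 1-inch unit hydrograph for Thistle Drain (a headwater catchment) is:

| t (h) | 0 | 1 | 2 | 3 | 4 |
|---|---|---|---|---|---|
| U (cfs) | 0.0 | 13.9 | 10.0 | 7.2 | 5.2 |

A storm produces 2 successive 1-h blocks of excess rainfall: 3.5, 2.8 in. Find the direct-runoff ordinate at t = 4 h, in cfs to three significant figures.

Q ≈ 38.4 cfs

By discrete convolution, Q_j = Σ (P_i / 1 in) · U_{j−i}.
At t = 4 h (j=4): Q = (3.5/1)·5.2 + (2.8/1)·7.2 = 38.4 cfs.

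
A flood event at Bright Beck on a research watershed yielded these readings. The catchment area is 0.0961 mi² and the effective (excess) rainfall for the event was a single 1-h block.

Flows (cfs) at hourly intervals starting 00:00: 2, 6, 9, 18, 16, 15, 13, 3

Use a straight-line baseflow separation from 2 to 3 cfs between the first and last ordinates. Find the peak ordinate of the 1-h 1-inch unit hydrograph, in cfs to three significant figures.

U_p ≈ 15.6 cfs

Direct runoff: 0.00, 3.86, 6.71, 15.57, 13.43, 12.29, 10.14, 0.00 cfs; ΣQ_DR = 62.00 cfs, peak = 15.57 cfs.
Runoff depth d = ΣQ_DR·Δt / A = 62.00 × 3600 / (0.0961 mi²) = 0.9997 in.
The 1-inch UH is the DRH scaled by (1 in)/d, so U_p = 15.57 × 1/0.9997 = 15.6 cfs.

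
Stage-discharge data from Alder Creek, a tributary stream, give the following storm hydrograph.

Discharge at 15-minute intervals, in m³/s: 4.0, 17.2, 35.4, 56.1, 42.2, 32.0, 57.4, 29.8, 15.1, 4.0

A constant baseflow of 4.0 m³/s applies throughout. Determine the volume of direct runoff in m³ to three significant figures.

Direct-runoff ordinates (Q − Q_b): 0.0, 13.2, 31.4, 52.1, 38.2, 28.0, 53.4, 25.8, 11.1, 0.0 m³/s.
ΣQ_DR = 253.2 m³/s.
With Δt = 0.25 h = 900 s, V = ΣQ_DR · Δt = 253.2 × 900 = 2.28 × 10^5 m³.

V ≈ 2.28 × 10^5 m³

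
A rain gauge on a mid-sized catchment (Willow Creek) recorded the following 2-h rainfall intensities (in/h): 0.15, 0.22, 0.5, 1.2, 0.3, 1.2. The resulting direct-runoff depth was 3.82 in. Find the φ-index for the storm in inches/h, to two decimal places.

Only the 3 blocks with intensity above φ contribute runoff: 0.5, 1.2, 1.2 in/h.
Σ(I−φ)·Δt = d  ⇒  (0.5+1.2+1.2 − 3φ)·2 = 3.82
φ = (2.900 − 3.82/2) / 3 = 0.33 in/h.

φ ≈ 0.33 in/h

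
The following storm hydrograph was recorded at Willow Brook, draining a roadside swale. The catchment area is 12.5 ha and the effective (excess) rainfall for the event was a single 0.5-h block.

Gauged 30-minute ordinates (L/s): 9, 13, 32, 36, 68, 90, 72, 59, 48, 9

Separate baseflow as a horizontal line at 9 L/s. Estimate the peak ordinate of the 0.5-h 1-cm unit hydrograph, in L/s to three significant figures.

U_p ≈ 163 L/s

Direct runoff: 0.0, 4.0, 23.0, 27.0, 59.0, 81.0, 63.0, 50.0, 39.0, 0.0 L/s; ΣQ_DR = 346.0 L/s, peak = 81.0 L/s.
Runoff depth d = ΣQ_DR·Δt / A = 346.0 × 1800 / (12.5 ha) = 4.982 mm.
The 1-cm UH is the DRH scaled by (10 mm)/d, so U_p = 81.0 × 10/4.982 = 163 L/s.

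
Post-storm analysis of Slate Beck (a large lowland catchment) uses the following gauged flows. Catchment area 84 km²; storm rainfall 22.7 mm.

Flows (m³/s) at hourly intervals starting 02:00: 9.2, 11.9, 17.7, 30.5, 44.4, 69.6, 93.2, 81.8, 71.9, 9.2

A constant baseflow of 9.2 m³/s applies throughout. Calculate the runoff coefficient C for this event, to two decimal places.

ΣQ_DR = 347.4 m³/s; V = ΣQ_DR·Δt = 1.251 × 10^6 m³.
Runoff depth d = V / A = 14.89 mm.
C = d / P = 14.89 / 22.7 = 0.66.

C ≈ 0.66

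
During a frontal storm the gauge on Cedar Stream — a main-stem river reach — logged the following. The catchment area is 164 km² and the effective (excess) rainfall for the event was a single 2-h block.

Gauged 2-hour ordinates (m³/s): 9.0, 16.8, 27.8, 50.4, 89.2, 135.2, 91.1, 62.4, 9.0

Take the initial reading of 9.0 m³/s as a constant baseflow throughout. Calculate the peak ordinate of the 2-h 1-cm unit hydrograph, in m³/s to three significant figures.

Direct runoff: 0.0, 7.8, 18.8, 41.4, 80.2, 126.2, 82.1, 53.4, 0.0 m³/s; ΣQ_DR = 409.9 m³/s, peak = 126.2 m³/s.
Runoff depth d = ΣQ_DR·Δt / A = 409.9 × 7200 / (164 km²) = 18.00 mm.
The 1-cm UH is the DRH scaled by (10 mm)/d, so U_p = 126.2 × 10/18.00 = 70.1 m³/s.

U_p ≈ 70.1 m³/s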